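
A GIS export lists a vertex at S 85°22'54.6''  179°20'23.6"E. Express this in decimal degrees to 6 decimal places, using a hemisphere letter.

85.381833° S, 179.339889° E

Latitude: 85 + 22/60 + 54.6/3600 = 85.3818333
λ: 179° + 20/60 + 23.6/3600 = 179 + 0.333333 + 0.006556 = 179.3398889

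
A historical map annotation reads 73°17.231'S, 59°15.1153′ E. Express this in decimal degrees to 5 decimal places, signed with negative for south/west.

φ: 73 + 17.231/60 = 73.287183
S → negative
λ: 15.1153′ = 0.251922°; total 59.251922
E ⇒ keep positive

-73.28718, 59.25192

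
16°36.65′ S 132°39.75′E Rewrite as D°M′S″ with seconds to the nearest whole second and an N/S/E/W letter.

16°36′39″ S, 132°39′45″ E

φ: 36.65000′ → 36′ and 0.65000 × 60 = 39.00″
λ: fractional minutes 0.75000 × 60 = 45.00″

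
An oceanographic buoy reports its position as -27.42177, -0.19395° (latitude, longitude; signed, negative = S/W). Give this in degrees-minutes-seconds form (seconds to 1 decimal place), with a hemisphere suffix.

Latitude is negative → S; |value| = 27.421770
Lat: 0.421770° → 25.30620′; 0.30620 × 60 = 18.372″
Longitude is negative → W; |value| = 0.193950
Longitude: whole degrees 0; 11.63700′ → 11′ and 38.220″

27°25′18.4″ S, 0°11′38.2″ W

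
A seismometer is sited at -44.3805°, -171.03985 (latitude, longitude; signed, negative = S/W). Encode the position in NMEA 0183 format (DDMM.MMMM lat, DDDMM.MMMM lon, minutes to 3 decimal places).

4422.830,S / 17102.391,W

Latitude is negative → S; |value| = 44.380500
Latitude: minutes = (44.380500 − 44) × 60 = 22.83000
Longitude is negative → W; |value| = 171.039850
λ: minutes = (171.039850 − 171) × 60 = 2.39100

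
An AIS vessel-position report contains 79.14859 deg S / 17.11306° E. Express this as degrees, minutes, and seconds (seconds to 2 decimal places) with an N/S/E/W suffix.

79°08′54.92″ S, 17°06′47.02″ E

φ: whole degrees 79; 8.91540′ → 8′ and 54.9240″
Longitude: 0.113060° → 6.78360′; 0.78360 × 60 = 47.0160″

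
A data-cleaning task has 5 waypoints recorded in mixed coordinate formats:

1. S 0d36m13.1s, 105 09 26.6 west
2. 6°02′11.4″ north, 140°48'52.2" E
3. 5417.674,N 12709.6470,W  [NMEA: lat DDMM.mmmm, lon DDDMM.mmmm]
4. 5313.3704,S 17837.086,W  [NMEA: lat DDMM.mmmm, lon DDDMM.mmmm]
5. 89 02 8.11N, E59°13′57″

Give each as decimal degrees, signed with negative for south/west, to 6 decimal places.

1. -0.603639, -105.157389
2. 6.036500, 140.814500
3. 54.294567, -127.160783
4. -53.222840, -178.618100
5. 89.035586, 59.232500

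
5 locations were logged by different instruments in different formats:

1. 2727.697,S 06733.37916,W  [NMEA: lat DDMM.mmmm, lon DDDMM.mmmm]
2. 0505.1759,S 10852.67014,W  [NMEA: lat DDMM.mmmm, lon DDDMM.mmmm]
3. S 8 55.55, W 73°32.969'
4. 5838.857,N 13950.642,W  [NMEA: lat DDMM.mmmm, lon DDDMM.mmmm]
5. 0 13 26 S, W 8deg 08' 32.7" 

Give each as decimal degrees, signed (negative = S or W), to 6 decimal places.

1. -27.461617, -67.556319
2. -5.086265, -108.877836
3. -8.925833, -73.549483
4. 58.647617, -139.844033
5. -0.223889, -8.142417

Point 1:
  Lat: degrees = first 2 digits = 27, minutes = 27.697; 27 + 27.697/60 = 27.4616167
  S ⇒ negate
  λ: degrees = first 3 digits = 67, minutes = 33.37916; 67 + 33.37916/60 = 67.5563193
  W → negative
Point 2:
  Latitude: degrees = first 2 digits = 5, minutes = 5.1759; 5 + 5.1759/60 = 5.0862650
  hemisphere S, so the sign is −
  Lon: split at 3 digits → 108° and 52.67014′; 108 + 52.67014/60 = 108.8778357
  W → negative
Point 3:
  Latitude: 8 + 55.55/60 = 8.9258333
  S ⇒ negate
  Lon: 32.969′ = 0.549483°; total 73.5494833
  hemisphere W, so the sign is −
Point 4:
  Latitude: degrees = first 2 digits = 58, minutes = 38.857; 58 + 38.857/60 = 58.6476167
  N → positive
  Lon: degrees = first 3 digits = 139, minutes = 50.642; 139 + 50.642/60 = 139.8440333
  hemisphere W, so the sign is −
Point 5:
  φ: 0° + 13/60 + 26/3600 = 0 + 0.216667 + 0.007222 = 0.2238889
  S ⇒ negate
  Lon: 8 + 8/60 + 32.7/3600 = 8.1424167
  hemisphere W, so the sign is −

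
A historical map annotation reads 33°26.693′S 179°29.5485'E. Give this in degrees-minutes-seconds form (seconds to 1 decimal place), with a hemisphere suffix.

Latitude: fractional minutes 0.69300 × 60 = 41.580″
Lon: 29.54850′ → 29′ and 0.54850 × 60 = 32.910″

33°26′41.6″ S, 179°29′32.9″ E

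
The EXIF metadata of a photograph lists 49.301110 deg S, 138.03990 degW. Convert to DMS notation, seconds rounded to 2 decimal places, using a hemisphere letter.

49°18′4.00″ S, 138°02′23.64″ W

Latitude: 0.301110 × 60 = 18.06660′ → 18′, remainder × 60 = 3.9960″
Longitude: 0.039900° → 2.39400′; 0.39400 × 60 = 23.6400″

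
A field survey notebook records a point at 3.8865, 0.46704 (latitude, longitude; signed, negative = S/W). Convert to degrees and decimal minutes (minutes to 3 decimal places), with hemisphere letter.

Lat: 3° + 0.886500 × 60 = 3° 53.19000′
Lon: fractional part 0.467040 → 28.02240 minutes

3° 53.190′ N, 0° 28.022′ E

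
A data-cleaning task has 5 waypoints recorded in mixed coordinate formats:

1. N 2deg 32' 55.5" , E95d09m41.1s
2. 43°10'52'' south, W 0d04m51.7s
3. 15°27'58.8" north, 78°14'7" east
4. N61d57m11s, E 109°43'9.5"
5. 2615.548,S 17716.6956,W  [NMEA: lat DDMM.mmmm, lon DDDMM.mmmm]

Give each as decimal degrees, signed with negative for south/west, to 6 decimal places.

1. 2.548750, 95.161417
2. -43.181111, -0.081028
3. 15.466333, 78.235278
4. 61.953056, 109.719306
5. -26.259133, -177.278260

Point 1:
  Lat: 32′ + 55.5″ = 32.92500′; 2 + 32.92500/60 = 2.5487500
  N ⇒ keep positive
  λ: 9′ + 41.1″ = 9.68500′; 95 + 9.68500/60 = 95.1614167
  E ⇒ keep positive
Point 2:
  Lat: 10′ + 52″ = 10.86667′; 43 + 10.86667/60 = 43.1811111
  S ⇒ negate
  Lon: 0 + 4/60 + 51.7/3600 = 0.0810278
  hemisphere W, so the sign is −
Point 3:
  Latitude: 27′ + 58.8″ = 27.98000′; 15 + 27.98000/60 = 15.4663333
  N ⇒ keep positive
  Longitude: 78° + 14/60 + 7/3600 = 78 + 0.233333 + 0.001944 = 78.2352778
  E ⇒ keep positive
Point 4:
  φ: 61° + 57/60 + 11/3600 = 61 + 0.950000 + 0.003056 = 61.9530556
  N ⇒ keep positive
  λ: 109° + 43/60 + 9.5/3600 = 109 + 0.716667 + 0.002639 = 109.7193056
  E ⇒ keep positive
Point 5:
  φ: split at 2 digits → 26° and 15.548′; 26 + 15.548/60 = 26.2591333
  S ⇒ negate
  Lon: split at 3 digits → 177° and 16.6956′; 177 + 16.6956/60 = 177.2782600
  W ⇒ negate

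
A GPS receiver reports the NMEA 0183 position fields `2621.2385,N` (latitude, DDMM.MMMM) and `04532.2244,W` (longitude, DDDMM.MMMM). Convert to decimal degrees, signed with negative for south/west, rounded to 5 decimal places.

26.35398, -45.53707

Lat: split at 2 digits → 26° and 21.2385′; 26 + 21.2385/60 = 26.353975
N ⇒ keep positive
λ: split at 3 digits → 045° and 32.2244′; 45 + 32.2244/60 = 45.537073
W ⇒ negate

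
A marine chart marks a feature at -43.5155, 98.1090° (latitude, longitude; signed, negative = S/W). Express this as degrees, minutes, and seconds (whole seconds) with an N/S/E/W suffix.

43°30′56″ S, 98°06′32″ E

Latitude is negative → S; |value| = 43.515500
φ: 0.515500 × 60 = 30.93000′ → 30′, remainder × 60 = 55.80″
Longitude: whole degrees 98; 6.54000′ → 6′ and 32.40″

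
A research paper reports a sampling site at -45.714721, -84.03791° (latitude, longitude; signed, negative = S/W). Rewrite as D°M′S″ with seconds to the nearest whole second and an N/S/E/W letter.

45°42′53″ S, 84°02′16″ W

Latitude is negative → S; |value| = 45.714721
Lat: whole degrees 45; 42.88326′ → 42′ and 53.00″
Longitude is negative → W; |value| = 84.037910
λ: 0.037910 × 60 = 2.27460′ → 2′, remainder × 60 = 16.48″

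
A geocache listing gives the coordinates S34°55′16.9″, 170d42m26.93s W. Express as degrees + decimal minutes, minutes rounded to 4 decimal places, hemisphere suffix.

Lat: 55 + 16.9/60 = 55.281667′
Lon: seconds/60 = 0.44883; minutes = 42 + 0.44883 = 42.448833

34° 55.2817′ S, 170° 42.4488′ W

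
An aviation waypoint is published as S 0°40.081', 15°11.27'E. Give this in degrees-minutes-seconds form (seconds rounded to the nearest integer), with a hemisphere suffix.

Lat: fractional minutes 0.08100 × 60 = 4.86″
λ: fractional minutes 0.27000 × 60 = 16.20″

0°40′5″ S, 15°11′16″ E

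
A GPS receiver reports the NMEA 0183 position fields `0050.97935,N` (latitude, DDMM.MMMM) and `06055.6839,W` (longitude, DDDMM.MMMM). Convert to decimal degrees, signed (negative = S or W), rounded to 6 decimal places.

φ: degrees = first 2 digits = 0, minutes = 50.97935; 0 + 50.97935/60 = 0.8496558
N → positive
λ: split at 3 digits → 060° and 55.6839′; 60 + 55.6839/60 = 60.9280650
W → negative

0.849656, -60.928065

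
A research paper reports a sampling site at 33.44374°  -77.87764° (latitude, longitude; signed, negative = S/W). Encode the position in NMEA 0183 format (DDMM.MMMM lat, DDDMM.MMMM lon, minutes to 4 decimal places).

Lat: 33° + 0.443740 × 60 = 33° 26.624400′
Longitude is negative → W; |value| = 77.877640
Lon: fractional part 0.877640 → 52.658400 minutes

3326.6244,N / 07752.6584,W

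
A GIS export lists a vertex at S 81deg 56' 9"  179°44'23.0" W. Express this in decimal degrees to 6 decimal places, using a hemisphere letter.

Lat: 56′ + 9″ = 56.15000′; 81 + 56.15000/60 = 81.9358333
λ: 179° + 44/60 + 23/3600 = 179 + 0.733333 + 0.006389 = 179.7397222

81.935833° S, 179.739722° W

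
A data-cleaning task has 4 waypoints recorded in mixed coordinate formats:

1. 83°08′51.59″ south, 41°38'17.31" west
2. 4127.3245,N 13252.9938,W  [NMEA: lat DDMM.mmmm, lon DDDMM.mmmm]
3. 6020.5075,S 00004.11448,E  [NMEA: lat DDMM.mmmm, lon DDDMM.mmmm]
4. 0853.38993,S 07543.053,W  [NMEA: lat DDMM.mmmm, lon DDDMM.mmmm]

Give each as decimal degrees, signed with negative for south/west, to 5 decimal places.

Point 1:
  Lat: 83° + 8/60 + 51.59/3600 = 83 + 0.133333 + 0.014331 = 83.147664
  S ⇒ negate
  Lon: 41 + 38/60 + 17.31/3600 = 41.638142
  W ⇒ negate
Point 2:
  Lat: degrees = first 2 digits = 41, minutes = 27.3245; 41 + 27.3245/60 = 41.455408
  N ⇒ keep positive
  Longitude: split at 3 digits → 132° and 52.9938′; 132 + 52.9938/60 = 132.883230
  hemisphere W, so the sign is −
Point 3:
  Lat: degrees = first 2 digits = 60, minutes = 20.5075; 60 + 20.5075/60 = 60.341792
  S → negative
  Longitude: degrees = first 3 digits = 0, minutes = 4.11448; 0 + 4.11448/60 = 0.068575
  E → positive
Point 4:
  Latitude: degrees = first 2 digits = 8, minutes = 53.38993; 8 + 53.38993/60 = 8.889832
  hemisphere S, so the sign is −
  λ: degrees = first 3 digits = 75, minutes = 43.053; 75 + 43.053/60 = 75.717550
  W → negative

1. -83.14766, -41.63814
2. 41.45541, -132.88323
3. -60.34179, 0.06857
4. -8.88983, -75.71755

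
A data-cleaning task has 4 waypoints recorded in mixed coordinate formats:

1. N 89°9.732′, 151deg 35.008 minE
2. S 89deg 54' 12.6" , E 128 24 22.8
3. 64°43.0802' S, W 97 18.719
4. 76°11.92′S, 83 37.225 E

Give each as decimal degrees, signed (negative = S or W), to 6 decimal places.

1. 89.162200, 151.583467
2. -89.903500, 128.406333
3. -64.718003, -97.311983
4. -76.198667, 83.620417

Point 1:
  φ: 9.732′ = 0.162200°; total 89.1622000
  N ⇒ keep positive
  λ: 35.008′ = 0.583467°; total 151.5834667
  E → positive
Point 2:
  Lat: 54′ + 12.6″ = 54.21000′; 89 + 54.21000/60 = 89.9035000
  hemisphere S, so the sign is −
  Lon: 24′ + 22.8″ = 24.38000′; 128 + 24.38000/60 = 128.4063333
  E ⇒ keep positive
Point 3:
  Lat: 43.0802′ = 0.718003°; total 64.7180033
  S → negative
  λ: 18.719′ = 0.311983°; total 97.3119833
  W ⇒ negate
Point 4:
  φ: 11.92′ = 0.198667°; total 76.1986667
  S ⇒ negate
  Lon: 83 + 37.225/60 = 83.6204167
  E → positive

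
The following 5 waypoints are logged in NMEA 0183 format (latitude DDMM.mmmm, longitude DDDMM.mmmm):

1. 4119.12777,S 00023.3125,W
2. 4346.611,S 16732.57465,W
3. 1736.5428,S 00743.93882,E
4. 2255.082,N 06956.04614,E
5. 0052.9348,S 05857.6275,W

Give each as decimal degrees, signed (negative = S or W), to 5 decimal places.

1. -41.31880, -0.38854
2. -43.77685, -167.54291
3. -17.60905, 7.73231
4. 22.91803, 69.93410
5. -0.88225, -58.96046

Point 1:
  Lat: split at 2 digits → 41° and 19.12777′; 41 + 19.12777/60 = 41.318796
  hemisphere S, so the sign is −
  λ: split at 3 digits → 000° and 23.3125′; 0 + 23.3125/60 = 0.388542
  hemisphere W, so the sign is −
Point 2:
  Latitude: degrees = first 2 digits = 43, minutes = 46.611; 43 + 46.611/60 = 43.776850
  hemisphere S, so the sign is −
  λ: degrees = first 3 digits = 167, minutes = 32.57465; 167 + 32.57465/60 = 167.542911
  W → negative
Point 3:
  φ: degrees = first 2 digits = 17, minutes = 36.5428; 17 + 36.5428/60 = 17.609047
  S → negative
  Lon: split at 3 digits → 007° and 43.93882′; 7 + 43.93882/60 = 7.732314
  E → positive
Point 4:
  Latitude: split at 2 digits → 22° and 55.082′; 22 + 55.082/60 = 22.918033
  N → positive
  λ: split at 3 digits → 069° and 56.04614′; 69 + 56.04614/60 = 69.934102
  E → positive
Point 5:
  Lat: degrees = first 2 digits = 0, minutes = 52.9348; 0 + 52.9348/60 = 0.882247
  S → negative
  Lon: degrees = first 3 digits = 58, minutes = 57.6275; 58 + 57.6275/60 = 58.960458
  W ⇒ negate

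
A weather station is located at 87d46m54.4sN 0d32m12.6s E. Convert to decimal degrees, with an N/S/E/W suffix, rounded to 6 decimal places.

87.781778° N, 0.536833° E

Lat: 87 + 46/60 + 54.4/3600 = 87.7817778
Lon: 0 + 32/60 + 12.6/3600 = 0.5368333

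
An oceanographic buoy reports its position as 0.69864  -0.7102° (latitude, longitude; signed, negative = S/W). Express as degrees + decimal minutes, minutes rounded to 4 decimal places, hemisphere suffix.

φ: minutes = (0.698640 − 0) × 60 = 41.918400
Longitude is negative → W; |value| = 0.710200
λ: minutes = (0.710200 − 0) × 60 = 42.612000

0° 41.9184′ N, 0° 42.6120′ W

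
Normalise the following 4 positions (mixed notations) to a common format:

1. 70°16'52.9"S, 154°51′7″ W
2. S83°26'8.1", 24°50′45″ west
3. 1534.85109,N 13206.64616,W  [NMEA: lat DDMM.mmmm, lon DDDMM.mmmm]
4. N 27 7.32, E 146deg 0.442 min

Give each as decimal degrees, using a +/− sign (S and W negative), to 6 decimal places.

1. -70.281361, -154.851944
2. -83.435583, -24.845833
3. 15.580852, -132.110769
4. 27.122000, 146.007367

Point 1:
  Latitude: 16′ + 52.9″ = 16.88167′; 70 + 16.88167/60 = 70.2813611
  S ⇒ negate
  Lon: 154 + 51/60 + 7/3600 = 154.8519444
  W ⇒ negate
Point 2:
  φ: 83° + 26/60 + 8.1/3600 = 83 + 0.433333 + 0.002250 = 83.4355833
  S ⇒ negate
  Longitude: 50′ + 45″ = 50.75000′; 24 + 50.75000/60 = 24.8458333
  W → negative
Point 3:
  φ: split at 2 digits → 15° and 34.85109′; 15 + 34.85109/60 = 15.5808515
  N → positive
  λ: degrees = first 3 digits = 132, minutes = 6.64616; 132 + 6.64616/60 = 132.1107693
  W ⇒ negate
Point 4:
  Lat: 7.32′ = 0.122000°; total 27.1220000
  N ⇒ keep positive
  λ: 0.442′ = 0.007367°; total 146.0073667
  E ⇒ keep positive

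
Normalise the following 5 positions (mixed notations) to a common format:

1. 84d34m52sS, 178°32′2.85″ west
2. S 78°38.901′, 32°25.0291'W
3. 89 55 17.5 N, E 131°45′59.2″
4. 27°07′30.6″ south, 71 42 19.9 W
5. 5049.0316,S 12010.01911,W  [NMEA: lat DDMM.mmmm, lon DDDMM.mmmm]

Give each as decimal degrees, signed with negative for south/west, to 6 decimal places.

Point 1:
  Lat: 34′ + 52″ = 34.86667′; 84 + 34.86667/60 = 84.5811111
  S → negative
  λ: 178° + 32/60 + 2.85/3600 = 178 + 0.533333 + 0.000792 = 178.5341250
  W ⇒ negate
Point 2:
  φ: 38.901′ = 0.648350°; total 78.6483500
  S ⇒ negate
  Lon: 32 + 25.0291/60 = 32.4171517
  W ⇒ negate
Point 3:
  Lat: 55′ + 17.5″ = 55.29167′; 89 + 55.29167/60 = 89.9215278
  N ⇒ keep positive
  Lon: 45′ + 59.2″ = 45.98667′; 131 + 45.98667/60 = 131.7664444
  E → positive
Point 4:
  Lat: 27° + 7/60 + 30.6/3600 = 27 + 0.116667 + 0.008500 = 27.1251667
  S ⇒ negate
  λ: 71° + 42/60 + 19.9/3600 = 71 + 0.700000 + 0.005528 = 71.7055278
  W ⇒ negate
Point 5:
  Latitude: degrees = first 2 digits = 50, minutes = 49.0316; 50 + 49.0316/60 = 50.8171933
  S → negative
  Lon: degrees = first 3 digits = 120, minutes = 10.01911; 120 + 10.01911/60 = 120.1669852
  W → negative

1. -84.581111, -178.534125
2. -78.648350, -32.417152
3. 89.921528, 131.766444
4. -27.125167, -71.705528
5. -50.817193, -120.166985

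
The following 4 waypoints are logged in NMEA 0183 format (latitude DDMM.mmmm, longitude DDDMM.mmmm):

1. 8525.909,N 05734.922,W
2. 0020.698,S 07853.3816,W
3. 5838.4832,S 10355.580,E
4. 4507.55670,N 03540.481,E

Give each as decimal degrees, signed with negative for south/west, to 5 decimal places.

Point 1:
  Latitude: degrees = first 2 digits = 85, minutes = 25.909; 85 + 25.909/60 = 85.431817
  N ⇒ keep positive
  Longitude: split at 3 digits → 057° and 34.922′; 57 + 34.922/60 = 57.582033
  W → negative
Point 2:
  Latitude: split at 2 digits → 00° and 20.698′; 0 + 20.698/60 = 0.344967
  S ⇒ negate
  λ: degrees = first 3 digits = 78, minutes = 53.3816; 78 + 53.3816/60 = 78.889693
  W → negative
Point 3:
  Latitude: degrees = first 2 digits = 58, minutes = 38.4832; 58 + 38.4832/60 = 58.641387
  hemisphere S, so the sign is −
  λ: degrees = first 3 digits = 103, minutes = 55.58; 103 + 55.58/60 = 103.926333
  E ⇒ keep positive
Point 4:
  Latitude: degrees = first 2 digits = 45, minutes = 7.5567; 45 + 7.5567/60 = 45.125945
  N → positive
  λ: split at 3 digits → 035° and 40.481′; 35 + 40.481/60 = 35.674683
  E ⇒ keep positive

1. 85.43182, -57.58203
2. -0.34497, -78.88969
3. -58.64139, 103.92633
4. 45.12595, 35.67468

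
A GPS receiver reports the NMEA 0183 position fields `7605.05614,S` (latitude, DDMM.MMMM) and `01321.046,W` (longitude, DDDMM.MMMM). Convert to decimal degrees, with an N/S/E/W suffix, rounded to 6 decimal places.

Latitude: split at 2 digits → 76° and 5.05614′; 76 + 5.05614/60 = 76.0842690
Lon: split at 3 digits → 013° and 21.046′; 13 + 21.046/60 = 13.3507667

76.084269° S, 13.350767° W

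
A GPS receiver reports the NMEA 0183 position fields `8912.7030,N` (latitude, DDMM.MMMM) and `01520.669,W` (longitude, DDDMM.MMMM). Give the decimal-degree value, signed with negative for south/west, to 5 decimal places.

89.21172, -15.34448

Latitude: split at 2 digits → 89° and 12.703′; 89 + 12.703/60 = 89.211717
N → positive
Longitude: split at 3 digits → 015° and 20.669′; 15 + 20.669/60 = 15.344483
hemisphere W, so the sign is −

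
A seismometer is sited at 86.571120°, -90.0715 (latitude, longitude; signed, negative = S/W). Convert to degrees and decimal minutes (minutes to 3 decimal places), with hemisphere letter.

Lat: minutes = (86.571120 − 86) × 60 = 34.26720
Longitude is negative → W; |value| = 90.071500
Longitude: fractional part 0.071500 → 4.29000 minutes

86° 34.267′ N, 90° 4.290′ W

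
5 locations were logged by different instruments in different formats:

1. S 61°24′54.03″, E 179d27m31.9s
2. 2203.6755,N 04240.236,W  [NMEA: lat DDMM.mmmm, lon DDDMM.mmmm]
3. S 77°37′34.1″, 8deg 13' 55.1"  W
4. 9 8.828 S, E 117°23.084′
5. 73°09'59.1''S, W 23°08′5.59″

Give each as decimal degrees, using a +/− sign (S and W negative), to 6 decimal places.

1. -61.415008, 179.458861
2. 22.061258, -42.670600
3. -77.626139, -8.231972
4. -9.147133, 117.384733
5. -73.166417, -23.134886

Point 1:
  Lat: 24′ + 54.03″ = 24.90050′; 61 + 24.90050/60 = 61.4150083
  hemisphere S, so the sign is −
  Lon: 27′ + 31.9″ = 27.53167′; 179 + 27.53167/60 = 179.4588611
  E → positive
Point 2:
  Latitude: split at 2 digits → 22° and 3.6755′; 22 + 3.6755/60 = 22.0612583
  N ⇒ keep positive
  λ: split at 3 digits → 042° and 40.236′; 42 + 40.236/60 = 42.6706000
  W ⇒ negate
Point 3:
  φ: 77° + 37/60 + 34.1/3600 = 77 + 0.616667 + 0.009472 = 77.6261389
  hemisphere S, so the sign is −
  Longitude: 8° + 13/60 + 55.1/3600 = 8 + 0.216667 + 0.015306 = 8.2319722
  W ⇒ negate
Point 4:
  Latitude: 9 + 8.828/60 = 9.1471333
  hemisphere S, so the sign is −
  λ: 23.084′ = 0.384733°; total 117.3847333
  E ⇒ keep positive
Point 5:
  Latitude: 73 + 9/60 + 59.1/3600 = 73.1664167
  S ⇒ negate
  λ: 23° + 8/60 + 5.59/3600 = 23 + 0.133333 + 0.001553 = 23.1348861
  W ⇒ negate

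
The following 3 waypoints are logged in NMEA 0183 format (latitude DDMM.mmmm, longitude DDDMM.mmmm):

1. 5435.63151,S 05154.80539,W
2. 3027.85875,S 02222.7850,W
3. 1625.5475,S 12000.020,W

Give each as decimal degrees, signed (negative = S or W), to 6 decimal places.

1. -54.593859, -51.913423
2. -30.464313, -22.379750
3. -16.425792, -120.000333

Point 1:
  φ: degrees = first 2 digits = 54, minutes = 35.63151; 54 + 35.63151/60 = 54.5938585
  S → negative
  Lon: degrees = first 3 digits = 51, minutes = 54.80539; 51 + 54.80539/60 = 51.9134232
  W ⇒ negate
Point 2:
  Latitude: split at 2 digits → 30° and 27.85875′; 30 + 27.85875/60 = 30.4643125
  S → negative
  Lon: degrees = first 3 digits = 22, minutes = 22.785; 22 + 22.785/60 = 22.3797500
  W → negative
Point 3:
  Latitude: split at 2 digits → 16° and 25.5475′; 16 + 25.5475/60 = 16.4257917
  hemisphere S, so the sign is −
  Longitude: degrees = first 3 digits = 120, minutes = 0.02; 120 + 0.02/60 = 120.0003333
  W ⇒ negate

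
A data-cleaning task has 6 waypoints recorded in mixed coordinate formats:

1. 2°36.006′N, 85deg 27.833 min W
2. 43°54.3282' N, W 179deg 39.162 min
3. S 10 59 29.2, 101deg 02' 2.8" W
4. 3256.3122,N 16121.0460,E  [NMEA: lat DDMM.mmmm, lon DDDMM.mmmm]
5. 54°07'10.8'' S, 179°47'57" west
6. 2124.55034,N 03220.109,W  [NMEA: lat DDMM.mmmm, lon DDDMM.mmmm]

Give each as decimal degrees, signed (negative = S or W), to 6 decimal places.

1. 2.600100, -85.463883
2. 43.905470, -179.652700
3. -10.991444, -101.034111
4. 32.938537, 161.350767
5. -54.119667, -179.799167
6. 21.409172, -32.335150

Point 1:
  φ: 36.006′ = 0.600100°; total 2.6001000
  N → positive
  Longitude: 85 + 27.833/60 = 85.4638833
  hemisphere W, so the sign is −
Point 2:
  Lat: 54.3282′ = 0.905470°; total 43.9054700
  N → positive
  Lon: 39.162′ = 0.652700°; total 179.6527000
  W → negative
Point 3:
  Latitude: 59′ + 29.2″ = 59.48667′; 10 + 59.48667/60 = 10.9914444
  hemisphere S, so the sign is −
  λ: 2′ + 2.8″ = 2.04667′; 101 + 2.04667/60 = 101.0341111
  hemisphere W, so the sign is −
Point 4:
  Latitude: split at 2 digits → 32° and 56.3122′; 32 + 56.3122/60 = 32.9385367
  N → positive
  Longitude: split at 3 digits → 161° and 21.046′; 161 + 21.046/60 = 161.3507667
  E ⇒ keep positive
Point 5:
  φ: 54° + 7/60 + 10.8/3600 = 54 + 0.116667 + 0.003000 = 54.1196667
  hemisphere S, so the sign is −
  λ: 179 + 47/60 + 57/3600 = 179.7991667
  W ⇒ negate
Point 6:
  Latitude: split at 2 digits → 21° and 24.55034′; 21 + 24.55034/60 = 21.4091723
  N → positive
  Lon: split at 3 digits → 032° and 20.109′; 32 + 20.109/60 = 32.3351500
  W ⇒ negate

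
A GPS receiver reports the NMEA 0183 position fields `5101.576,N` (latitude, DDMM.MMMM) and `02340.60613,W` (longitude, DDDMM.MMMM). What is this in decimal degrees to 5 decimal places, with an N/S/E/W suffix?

φ: degrees = first 2 digits = 51, minutes = 1.576; 51 + 1.576/60 = 51.026267
Lon: degrees = first 3 digits = 23, minutes = 40.60613; 23 + 40.60613/60 = 23.676769

51.02627° N, 23.67677° W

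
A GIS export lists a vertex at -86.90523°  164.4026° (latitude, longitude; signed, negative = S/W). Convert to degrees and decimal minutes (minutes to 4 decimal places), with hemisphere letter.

86° 54.3138′ S, 164° 24.1560′ E

Latitude is negative → S; |value| = 86.905230
Lat: fractional part 0.905230 → 54.313800 minutes
Lon: 164° + 0.402600 × 60 = 164° 24.156000′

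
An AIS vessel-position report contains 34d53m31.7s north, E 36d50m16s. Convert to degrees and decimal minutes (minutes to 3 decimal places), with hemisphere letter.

34° 53.528′ N, 36° 50.267′ E

Latitude: seconds/60 = 0.52833; minutes = 53 + 0.52833 = 53.52833
λ: 50 + 16/60 = 50.26667′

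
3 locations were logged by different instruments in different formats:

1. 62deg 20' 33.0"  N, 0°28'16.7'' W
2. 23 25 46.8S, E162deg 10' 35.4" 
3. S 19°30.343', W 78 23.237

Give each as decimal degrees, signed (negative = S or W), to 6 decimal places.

1. 62.342500, -0.471306
2. -23.429667, 162.176500
3. -19.505717, -78.387283

Point 1:
  Latitude: 20′ + 33″ = 20.55000′; 62 + 20.55000/60 = 62.3425000
  N → positive
  Lon: 0 + 28/60 + 16.7/3600 = 0.4713056
  W ⇒ negate
Point 2:
  Latitude: 25′ + 46.8″ = 25.78000′; 23 + 25.78000/60 = 23.4296667
  S → negative
  Longitude: 10′ + 35.4″ = 10.59000′; 162 + 10.59000/60 = 162.1765000
  E ⇒ keep positive
Point 3:
  φ: 30.343′ = 0.505717°; total 19.5057167
  S → negative
  Lon: 78 + 23.237/60 = 78.3872833
  hemisphere W, so the sign is −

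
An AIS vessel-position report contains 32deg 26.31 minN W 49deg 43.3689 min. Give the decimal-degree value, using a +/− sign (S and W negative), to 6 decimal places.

32.438500, -49.722815

Latitude: 32 + 26.31/60 = 32.4385000
N → positive
Longitude: 43.3689′ = 0.722815°; total 49.7228150
W → negative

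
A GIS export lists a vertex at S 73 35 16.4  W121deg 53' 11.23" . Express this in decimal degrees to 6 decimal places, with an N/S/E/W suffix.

73.587889° S, 121.886453° W

Latitude: 73° + 35/60 + 16.4/3600 = 73 + 0.583333 + 0.004556 = 73.5878889
λ: 53′ + 11.23″ = 53.18717′; 121 + 53.18717/60 = 121.8864528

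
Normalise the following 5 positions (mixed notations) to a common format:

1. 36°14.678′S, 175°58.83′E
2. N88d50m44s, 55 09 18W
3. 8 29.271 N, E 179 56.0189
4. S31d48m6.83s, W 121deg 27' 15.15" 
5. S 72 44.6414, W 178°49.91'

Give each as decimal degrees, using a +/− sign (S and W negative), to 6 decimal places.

Point 1:
  φ: 14.678′ = 0.244633°; total 36.2446333
  hemisphere S, so the sign is −
  Lon: 58.83′ = 0.980500°; total 175.9805000
  E → positive
Point 2:
  Latitude: 50′ + 44″ = 50.73333′; 88 + 50.73333/60 = 88.8455556
  N → positive
  λ: 55° + 9/60 + 18/3600 = 55 + 0.150000 + 0.005000 = 55.1550000
  W → negative
Point 3:
  Latitude: 29.271′ = 0.487850°; total 8.4878500
  N → positive
  λ: 56.0189′ = 0.933648°; total 179.9336483
  E → positive
Point 4:
  Lat: 31 + 48/60 + 6.83/3600 = 31.8018972
  hemisphere S, so the sign is −
  Lon: 121° + 27/60 + 15.15/3600 = 121 + 0.450000 + 0.004208 = 121.4542083
  W → negative
Point 5:
  φ: 44.6414′ = 0.744023°; total 72.7440233
  hemisphere S, so the sign is −
  λ: 178 + 49.91/60 = 178.8318333
  W ⇒ negate

1. -36.244633, 175.980500
2. 88.845556, -55.155000
3. 8.487850, 179.933648
4. -31.801897, -121.454208
5. -72.744023, -178.831833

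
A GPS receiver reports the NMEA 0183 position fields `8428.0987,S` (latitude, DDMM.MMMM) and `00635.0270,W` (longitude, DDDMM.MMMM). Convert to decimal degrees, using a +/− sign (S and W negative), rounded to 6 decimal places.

φ: degrees = first 2 digits = 84, minutes = 28.0987; 84 + 28.0987/60 = 84.4683117
S ⇒ negate
λ: degrees = first 3 digits = 6, minutes = 35.027; 6 + 35.027/60 = 6.5837833
W ⇒ negate

-84.468312, -6.583783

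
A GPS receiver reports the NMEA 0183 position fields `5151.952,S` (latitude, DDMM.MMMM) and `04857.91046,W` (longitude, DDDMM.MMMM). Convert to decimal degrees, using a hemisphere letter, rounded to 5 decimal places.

51.86587° S, 48.96517° W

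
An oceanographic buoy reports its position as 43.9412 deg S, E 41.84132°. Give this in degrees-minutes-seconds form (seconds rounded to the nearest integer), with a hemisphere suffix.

Latitude: whole degrees 43; 56.47200′ → 56′ and 28.32″
λ: 0.841320° → 50.47920′; 0.47920 × 60 = 28.75″

43°56′28″ S, 41°50′29″ E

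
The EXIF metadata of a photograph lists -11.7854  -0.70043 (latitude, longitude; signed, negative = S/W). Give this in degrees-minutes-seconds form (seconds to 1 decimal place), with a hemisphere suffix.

11°47′7.4″ S, 0°42′1.5″ W

Latitude is negative → S; |value| = 11.785400
φ: 0.785400° → 47.12400′; 0.12400 × 60 = 7.440″
Longitude is negative → W; |value| = 0.700430
λ: 0.700430 × 60 = 42.02580′ → 42′, remainder × 60 = 1.548″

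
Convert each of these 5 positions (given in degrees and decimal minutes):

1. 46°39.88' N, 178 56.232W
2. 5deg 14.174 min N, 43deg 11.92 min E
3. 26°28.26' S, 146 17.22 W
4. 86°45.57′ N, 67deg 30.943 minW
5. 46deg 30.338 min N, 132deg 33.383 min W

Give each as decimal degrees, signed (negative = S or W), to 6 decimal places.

1. 46.664667, -178.937200
2. 5.236233, 43.198667
3. -26.471000, -146.287000
4. 86.759500, -67.515717
5. 46.505633, -132.556383

Point 1:
  Latitude: 46 + 39.88/60 = 46.6646667
  N ⇒ keep positive
  Longitude: 178 + 56.232/60 = 178.9372000
  W ⇒ negate
Point 2:
  Latitude: 5 + 14.174/60 = 5.2362333
  N → positive
  λ: 11.92′ = 0.198667°; total 43.1986667
  E → positive
Point 3:
  φ: 28.26′ = 0.471000°; total 26.4710000
  S ⇒ negate
  Longitude: 17.22′ = 0.287000°; total 146.2870000
  W ⇒ negate
Point 4:
  φ: 86 + 45.57/60 = 86.7595000
  N ⇒ keep positive
  λ: 30.943′ = 0.515717°; total 67.5157167
  W → negative
Point 5:
  Lat: 46 + 30.338/60 = 46.5056333
  N → positive
  Longitude: 132 + 33.383/60 = 132.5563833
  W ⇒ negate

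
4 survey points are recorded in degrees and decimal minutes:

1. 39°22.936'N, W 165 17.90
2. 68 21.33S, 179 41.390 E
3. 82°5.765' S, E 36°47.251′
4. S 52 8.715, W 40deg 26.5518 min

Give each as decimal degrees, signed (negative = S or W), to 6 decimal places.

1. 39.382267, -165.298333
2. -68.355500, 179.689833
3. -82.096083, 36.787517
4. -52.145250, -40.442530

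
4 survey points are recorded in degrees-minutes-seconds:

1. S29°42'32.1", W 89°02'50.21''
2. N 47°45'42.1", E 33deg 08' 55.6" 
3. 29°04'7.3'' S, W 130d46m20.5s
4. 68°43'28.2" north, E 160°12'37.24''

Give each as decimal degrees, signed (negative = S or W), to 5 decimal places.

1. -29.70892, -89.04728
2. 47.76169, 33.14878
3. -29.06869, -130.77236
4. 68.72450, 160.21034

Point 1:
  φ: 42′ + 32.1″ = 42.53500′; 29 + 42.53500/60 = 29.708917
  hemisphere S, so the sign is −
  λ: 89 + 2/60 + 50.21/3600 = 89.047281
  W ⇒ negate
Point 2:
  φ: 47° + 45/60 + 42.1/3600 = 47 + 0.750000 + 0.011694 = 47.761694
  N → positive
  λ: 8′ + 55.6″ = 8.92667′; 33 + 8.92667/60 = 33.148778
  E ⇒ keep positive
Point 3:
  φ: 29 + 4/60 + 7.3/3600 = 29.068694
  S ⇒ negate
  Lon: 130° + 46/60 + 20.5/3600 = 130 + 0.766667 + 0.005694 = 130.772361
  W → negative
Point 4:
  Latitude: 43′ + 28.2″ = 43.47000′; 68 + 43.47000/60 = 68.724500
  N ⇒ keep positive
  λ: 12′ + 37.24″ = 12.62067′; 160 + 12.62067/60 = 160.210344
  E ⇒ keep positive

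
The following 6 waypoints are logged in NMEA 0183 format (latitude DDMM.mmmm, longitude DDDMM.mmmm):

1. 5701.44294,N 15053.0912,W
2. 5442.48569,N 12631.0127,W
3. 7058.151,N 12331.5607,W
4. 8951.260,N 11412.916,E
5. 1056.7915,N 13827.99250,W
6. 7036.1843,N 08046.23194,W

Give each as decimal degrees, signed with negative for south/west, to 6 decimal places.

Point 1:
  Latitude: split at 2 digits → 57° and 1.44294′; 57 + 1.44294/60 = 57.0240490
  N ⇒ keep positive
  λ: degrees = first 3 digits = 150, minutes = 53.0912; 150 + 53.0912/60 = 150.8848533
  W ⇒ negate
Point 2:
  Lat: split at 2 digits → 54° and 42.48569′; 54 + 42.48569/60 = 54.7080948
  N ⇒ keep positive
  Longitude: split at 3 digits → 126° and 31.0127′; 126 + 31.0127/60 = 126.5168783
  W ⇒ negate
Point 3:
  Latitude: degrees = first 2 digits = 70, minutes = 58.151; 70 + 58.151/60 = 70.9691833
  N ⇒ keep positive
  λ: degrees = first 3 digits = 123, minutes = 31.5607; 123 + 31.5607/60 = 123.5260117
  hemisphere W, so the sign is −
Point 4:
  Lat: degrees = first 2 digits = 89, minutes = 51.26; 89 + 51.26/60 = 89.8543333
  N ⇒ keep positive
  λ: split at 3 digits → 114° and 12.916′; 114 + 12.916/60 = 114.2152667
  E ⇒ keep positive
Point 5:
  Latitude: degrees = first 2 digits = 10, minutes = 56.7915; 10 + 56.7915/60 = 10.9465250
  N ⇒ keep positive
  Lon: degrees = first 3 digits = 138, minutes = 27.9925; 138 + 27.9925/60 = 138.4665417
  W → negative
Point 6:
  φ: degrees = first 2 digits = 70, minutes = 36.1843; 70 + 36.1843/60 = 70.6030717
  N ⇒ keep positive
  λ: degrees = first 3 digits = 80, minutes = 46.23194; 80 + 46.23194/60 = 80.7705323
  W → negative

1. 57.024049, -150.884853
2. 54.708095, -126.516878
3. 70.969183, -123.526012
4. 89.854333, 114.215267
5. 10.946525, -138.466542
6. 70.603072, -80.770532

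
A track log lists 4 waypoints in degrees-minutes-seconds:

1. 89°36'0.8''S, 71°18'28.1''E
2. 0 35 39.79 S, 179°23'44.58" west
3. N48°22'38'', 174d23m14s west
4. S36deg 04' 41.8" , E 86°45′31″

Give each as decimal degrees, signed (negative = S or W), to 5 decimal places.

Point 1:
  Latitude: 89 + 36/60 + 0.8/3600 = 89.600222
  hemisphere S, so the sign is −
  Longitude: 71° + 18/60 + 28.1/3600 = 71 + 0.300000 + 0.007806 = 71.307806
  E → positive
Point 2:
  Latitude: 0 + 35/60 + 39.79/3600 = 0.594386
  hemisphere S, so the sign is −
  λ: 179° + 23/60 + 44.58/3600 = 179 + 0.383333 + 0.012383 = 179.395717
  W ⇒ negate
Point 3:
  Latitude: 48° + 22/60 + 38/3600 = 48 + 0.366667 + 0.010556 = 48.377222
  N → positive
  λ: 174° + 23/60 + 14/3600 = 174 + 0.383333 + 0.003889 = 174.387222
  W ⇒ negate
Point 4:
  φ: 36 + 4/60 + 41.8/3600 = 36.078278
  hemisphere S, so the sign is −
  Lon: 86 + 45/60 + 31/3600 = 86.758611
  E ⇒ keep positive

1. -89.60022, 71.30781
2. -0.59439, -179.39572
3. 48.37722, -174.38722
4. -36.07828, 86.75861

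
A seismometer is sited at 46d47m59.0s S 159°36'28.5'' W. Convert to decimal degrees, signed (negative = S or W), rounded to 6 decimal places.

φ: 46 + 47/60 + 59/3600 = 46.7997222
S → negative
Lon: 36′ + 28.5″ = 36.47500′; 159 + 36.47500/60 = 159.6079167
W ⇒ negate

-46.799722, -159.607917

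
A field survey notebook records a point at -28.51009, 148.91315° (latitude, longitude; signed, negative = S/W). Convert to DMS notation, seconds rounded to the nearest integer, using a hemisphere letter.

28°30′36″ S, 148°54′47″ E

Latitude is negative → S; |value| = 28.510090
Lat: 0.510090 × 60 = 30.60540′ → 30′, remainder × 60 = 36.32″
λ: 0.913150 × 60 = 54.78900′ → 54′, remainder × 60 = 47.34″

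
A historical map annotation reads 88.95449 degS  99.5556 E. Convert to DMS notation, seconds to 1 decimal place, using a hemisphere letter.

Lat: 0.954490 × 60 = 57.26940′ → 57′, remainder × 60 = 16.164″
Longitude: 0.555600 × 60 = 33.33600′ → 33′, remainder × 60 = 20.160″

88°57′16.2″ S, 99°33′20.2″ E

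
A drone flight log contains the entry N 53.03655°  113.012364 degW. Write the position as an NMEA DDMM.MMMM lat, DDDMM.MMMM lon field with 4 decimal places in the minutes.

5302.1930,N / 11300.7418,W

φ: minutes = (53.036550 − 53) × 60 = 2.193000
λ: fractional part 0.012364 → 0.741840 minutes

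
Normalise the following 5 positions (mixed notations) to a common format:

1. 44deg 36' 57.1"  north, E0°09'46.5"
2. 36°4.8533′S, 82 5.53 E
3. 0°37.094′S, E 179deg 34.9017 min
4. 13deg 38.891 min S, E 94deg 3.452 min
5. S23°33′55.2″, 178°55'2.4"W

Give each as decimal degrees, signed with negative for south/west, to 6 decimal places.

1. 44.615861, 0.162917
2. -36.080888, 82.092167
3. -0.618233, 179.581695
4. -13.648183, 94.057533
5. -23.565333, -178.917333

Point 1:
  Lat: 36′ + 57.1″ = 36.95167′; 44 + 36.95167/60 = 44.6158611
  N → positive
  Longitude: 0 + 9/60 + 46.5/3600 = 0.1629167
  E ⇒ keep positive
Point 2:
  Latitude: 4.8533′ = 0.080888°; total 36.0808883
  S ⇒ negate
  λ: 82 + 5.53/60 = 82.0921667
  E ⇒ keep positive
Point 3:
  Latitude: 0 + 37.094/60 = 0.6182333
  hemisphere S, so the sign is −
  Lon: 179 + 34.9017/60 = 179.5816950
  E → positive
Point 4:
  φ: 13 + 38.891/60 = 13.6481833
  S ⇒ negate
  λ: 3.452′ = 0.057533°; total 94.0575333
  E → positive
Point 5:
  φ: 33′ + 55.2″ = 33.92000′; 23 + 33.92000/60 = 23.5653333
  S ⇒ negate
  Lon: 55′ + 2.4″ = 55.04000′; 178 + 55.04000/60 = 178.9173333
  W → negative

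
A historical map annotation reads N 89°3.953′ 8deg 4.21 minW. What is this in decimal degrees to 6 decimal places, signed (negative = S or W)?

Lat: 3.953′ = 0.065883°; total 89.0658833
N ⇒ keep positive
λ: 8 + 4.21/60 = 8.0701667
hemisphere W, so the sign is −

89.065883, -8.070167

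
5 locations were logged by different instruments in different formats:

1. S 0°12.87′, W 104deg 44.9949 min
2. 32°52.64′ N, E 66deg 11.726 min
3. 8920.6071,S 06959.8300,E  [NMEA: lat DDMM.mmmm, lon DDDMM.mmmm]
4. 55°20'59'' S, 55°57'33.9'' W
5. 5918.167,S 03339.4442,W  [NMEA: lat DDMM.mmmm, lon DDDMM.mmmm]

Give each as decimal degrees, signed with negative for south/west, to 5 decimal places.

Point 1:
  Lat: 12.87′ = 0.214500°; total 0.214500
  hemisphere S, so the sign is −
  λ: 44.9949′ = 0.749915°; total 104.749915
  hemisphere W, so the sign is −
Point 2:
  Lat: 52.64′ = 0.877333°; total 32.877333
  N ⇒ keep positive
  λ: 11.726′ = 0.195433°; total 66.195433
  E ⇒ keep positive
Point 3:
  φ: split at 2 digits → 89° and 20.6071′; 89 + 20.6071/60 = 89.343452
  S → negative
  Lon: split at 3 digits → 069° and 59.83′; 69 + 59.83/60 = 69.997167
  E → positive
Point 4:
  φ: 55 + 20/60 + 59/3600 = 55.349722
  S ⇒ negate
  λ: 55° + 57/60 + 33.9/3600 = 55 + 0.950000 + 0.009417 = 55.959417
  W → negative
Point 5:
  φ: degrees = first 2 digits = 59, minutes = 18.167; 59 + 18.167/60 = 59.302783
  S → negative
  Longitude: degrees = first 3 digits = 33, minutes = 39.4442; 33 + 39.4442/60 = 33.657403
  W ⇒ negate

1. -0.21450, -104.74992
2. 32.87733, 66.19543
3. -89.34345, 69.99717
4. -55.34972, -55.95942
5. -59.30278, -33.65740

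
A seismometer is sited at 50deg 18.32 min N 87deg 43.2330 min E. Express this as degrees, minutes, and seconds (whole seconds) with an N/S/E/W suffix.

50°18′19″ N, 87°43′14″ E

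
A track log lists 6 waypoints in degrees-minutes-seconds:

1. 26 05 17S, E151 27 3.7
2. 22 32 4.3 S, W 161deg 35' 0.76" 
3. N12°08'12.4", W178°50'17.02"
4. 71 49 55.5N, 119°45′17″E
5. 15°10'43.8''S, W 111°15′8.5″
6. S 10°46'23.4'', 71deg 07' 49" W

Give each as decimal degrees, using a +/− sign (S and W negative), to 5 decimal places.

Point 1:
  Latitude: 26 + 5/60 + 17/3600 = 26.088056
  hemisphere S, so the sign is −
  Lon: 151 + 27/60 + 3.7/3600 = 151.451028
  E ⇒ keep positive
Point 2:
  Lat: 22 + 32/60 + 4.3/3600 = 22.534528
  hemisphere S, so the sign is −
  Longitude: 161 + 35/60 + 0.76/3600 = 161.583544
  hemisphere W, so the sign is −
Point 3:
  Lat: 8′ + 12.4″ = 8.20667′; 12 + 8.20667/60 = 12.136778
  N → positive
  Longitude: 178 + 50/60 + 17.02/3600 = 178.838061
  hemisphere W, so the sign is −
Point 4:
  Lat: 71° + 49/60 + 55.5/3600 = 71 + 0.816667 + 0.015417 = 71.832083
  N → positive
  Lon: 119° + 45/60 + 17/3600 = 119 + 0.750000 + 0.004722 = 119.754722
  E ⇒ keep positive
Point 5:
  Latitude: 15 + 10/60 + 43.8/3600 = 15.178833
  S → negative
  Longitude: 111° + 15/60 + 8.5/3600 = 111 + 0.250000 + 0.002361 = 111.252361
  W → negative
Point 6:
  Latitude: 10° + 46/60 + 23.4/3600 = 10 + 0.766667 + 0.006500 = 10.773167
  S ⇒ negate
  Longitude: 7′ + 49″ = 7.81667′; 71 + 7.81667/60 = 71.130278
  hemisphere W, so the sign is −

1. -26.08806, 151.45103
2. -22.53453, -161.58354
3. 12.13678, -178.83806
4. 71.83208, 119.75472
5. -15.17883, -111.25236
6. -10.77317, -71.13028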